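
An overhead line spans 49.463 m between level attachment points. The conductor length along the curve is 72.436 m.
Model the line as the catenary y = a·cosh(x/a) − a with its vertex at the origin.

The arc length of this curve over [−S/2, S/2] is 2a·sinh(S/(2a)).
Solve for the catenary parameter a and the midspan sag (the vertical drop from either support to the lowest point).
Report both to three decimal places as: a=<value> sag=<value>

seed: a₀ = √(S³/(24(L−S))) = √(49.463³/(24·22.973)) = 14.815155
iter 1: u=1.669338  f(a)=+3.422e+00  f'(a)=-4.056e+00  a ← 14.815155 − (+3.422e+00/-4.056e+00) = 15.658757
iter 2: u=1.579404  f(a)=+3.140e-01  f'(a)=-3.343e+00  a ← 15.658757 − (+3.140e-01/-3.343e+00) = 15.752694
iter 3: u=1.569985  f(a)=+3.235e-03  f'(a)=-3.274e+00  a ← 15.752694 − (+3.235e-03/-3.274e+00) = 15.753682
iter 4: u=1.569887  f(a)=+3.511e-07  f'(a)=-3.274e+00  a ← 15.753682 − (+3.511e-07/-3.274e+00) = 15.753682
iter 5: u=1.569887  f(a)=+0.000e+00  f'(a)=-3.274e+00  a ← 15.753682 − (+0.000e+00/-3.274e+00) = 15.753682
converged: |Δa| < 1e-12 after 5 iterations
sag = a·(cosh(S/(2a)) − 1) = 15.753682·(cosh(1.569887) − 1) = 23.742166
T_max/T_min = cosh(S/(2a)) = 2.507087

a=15.754 sag=23.742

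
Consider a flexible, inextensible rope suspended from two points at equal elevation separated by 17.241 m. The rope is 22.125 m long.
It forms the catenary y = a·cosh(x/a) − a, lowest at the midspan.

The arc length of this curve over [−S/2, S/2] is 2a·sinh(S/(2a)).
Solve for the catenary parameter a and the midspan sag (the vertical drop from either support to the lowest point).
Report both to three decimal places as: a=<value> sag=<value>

seed: a₀ = √(S³/(24(L−S))) = √(17.241³/(24·4.884)) = 6.612265
iter 1: u=1.303714  f(a)=+4.323e-01  f'(a)=-1.744e+00  a ← 6.612265 − (+4.323e-01/-1.744e+00) = 6.860110
iter 2: u=1.256613  f(a)=+2.549e-02  f'(a)=-1.544e+00  a ← 6.860110 − (+2.549e-02/-1.544e+00) = 6.876621
iter 3: u=1.253595  f(a)=+1.010e-04  f'(a)=-1.532e+00  a ← 6.876621 − (+1.010e-04/-1.532e+00) = 6.876687
iter 4: u=1.253583  f(a)=+1.597e-09  f'(a)=-1.532e+00  a ← 6.876687 − (+1.597e-09/-1.532e+00) = 6.876687
iter 5: u=1.253583  f(a)=-3.553e-15  f'(a)=-1.532e+00  a ← 6.876687 − (-3.553e-15/-1.532e+00) = 6.876687
converged: |Δa| < 1e-12 after 5 iterations
sag = a·(cosh(S/(2a)) − 1) = 6.876687·(cosh(1.253583) − 1) = 6.148970
T_max/T_min = cosh(S/(2a)) = 1.894176

a=6.877 sag=6.149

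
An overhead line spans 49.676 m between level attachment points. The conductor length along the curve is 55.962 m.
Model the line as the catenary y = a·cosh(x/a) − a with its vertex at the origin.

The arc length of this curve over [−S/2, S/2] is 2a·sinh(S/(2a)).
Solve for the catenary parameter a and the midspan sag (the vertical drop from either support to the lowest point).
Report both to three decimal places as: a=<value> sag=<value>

seed: a₀ = √(S³/(24(L−S))) = √(49.676³/(24·6.286)) = 28.505399
iter 1: u=0.871344  f(a)=+2.430e-01  f'(a)=-4.754e-01  a ← 28.505399 − (+2.430e-01/-4.754e-01) = 29.016474
iter 2: u=0.855996  f(a)=+6.689e-03  f'(a)=-4.496e-01  a ← 29.016474 − (+6.689e-03/-4.496e-01) = 29.031352
iter 3: u=0.855558  f(a)=+5.387e-06  f'(a)=-4.489e-01  a ← 29.031352 − (+5.387e-06/-4.489e-01) = 29.031364
iter 4: u=0.855557  f(a)=+3.496e-12  f'(a)=-4.489e-01  a ← 29.031364 − (+3.496e-12/-4.489e-01) = 29.031364
converged: |Δa| < 1e-12 after 4 iterations
sag = a·(cosh(S/(2a)) − 1) = 29.031364·(cosh(0.855557) − 1) = 11.289306
T_max/T_min = cosh(S/(2a)) = 1.388866

a=29.031 sag=11.289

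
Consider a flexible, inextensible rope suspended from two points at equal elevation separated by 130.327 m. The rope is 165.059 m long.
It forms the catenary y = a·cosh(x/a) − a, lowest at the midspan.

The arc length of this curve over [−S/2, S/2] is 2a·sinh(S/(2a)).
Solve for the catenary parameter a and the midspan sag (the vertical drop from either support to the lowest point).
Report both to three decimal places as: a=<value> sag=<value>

a=53.478 sag=44.863

seed: a₀ = √(S³/(24(L−S))) = √(130.327³/(24·34.732)) = 51.532484
iter 1: u=1.264513  f(a)=+2.885e+00  f'(a)=-1.576e+00  a ← 51.532484 − (+2.885e+00/-1.576e+00) = 53.362798
iter 2: u=1.221141  f(a)=+1.608e-01  f'(a)=-1.405e+00  a ← 53.362798 − (+1.608e-01/-1.405e+00) = 53.477271
iter 3: u=1.218527  f(a)=+5.651e-04  f'(a)=-1.395e+00  a ← 53.477271 − (+5.651e-04/-1.395e+00) = 53.477676
iter 4: u=1.218518  f(a)=+7.031e-09  f'(a)=-1.395e+00  a ← 53.477676 − (+7.031e-09/-1.395e+00) = 53.477676
iter 5: u=1.218518  f(a)=+2.842e-14  f'(a)=-1.395e+00  a ← 53.477676 − (+2.842e-14/-1.395e+00) = 53.477676
converged: |Δa| < 1e-12 after 5 iterations
sag = a·(cosh(S/(2a)) − 1) = 53.477676·(cosh(1.218518) − 1) = 44.863466
T_max/T_min = cosh(S/(2a)) = 1.838920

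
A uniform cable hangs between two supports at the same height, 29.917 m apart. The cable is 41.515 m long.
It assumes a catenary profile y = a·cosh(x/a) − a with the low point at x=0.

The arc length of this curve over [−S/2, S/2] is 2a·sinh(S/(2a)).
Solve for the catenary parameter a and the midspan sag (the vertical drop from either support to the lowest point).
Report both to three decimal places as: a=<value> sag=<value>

a=10.334 sag=12.854

seed: a₀ = √(S³/(24(L−S))) = √(29.917³/(24·11.598)) = 9.807987
iter 1: u=1.525135  f(a)=+1.426e+00  f'(a)=-2.963e+00  a ← 9.807987 − (+1.426e+00/-2.963e+00) = 10.289294
iter 2: u=1.453793  f(a)=+1.117e-01  f'(a)=-2.515e+00  a ← 10.289294 − (+1.117e-01/-2.515e+00) = 10.333698
iter 3: u=1.447546  f(a)=+8.138e-04  f'(a)=-2.479e+00  a ← 10.333698 − (+8.138e-04/-2.479e+00) = 10.334026
iter 4: u=1.447500  f(a)=+4.391e-08  f'(a)=-2.479e+00  a ← 10.334026 − (+4.391e-08/-2.479e+00) = 10.334026
iter 5: u=1.447500  f(a)=-7.105e-15  f'(a)=-2.479e+00  a ← 10.334026 − (-7.105e-15/-2.479e+00) = 10.334026
converged: |Δa| < 1e-12 after 5 iterations
sag = a·(cosh(S/(2a)) − 1) = 10.334026·(cosh(1.447500) − 1) = 12.853598
T_max/T_min = cosh(S/(2a)) = 2.243813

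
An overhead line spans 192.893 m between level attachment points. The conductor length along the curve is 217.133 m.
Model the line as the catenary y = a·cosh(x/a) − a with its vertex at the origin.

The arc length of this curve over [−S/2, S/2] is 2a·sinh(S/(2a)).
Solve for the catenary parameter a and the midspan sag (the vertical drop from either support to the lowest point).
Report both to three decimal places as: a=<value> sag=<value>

seed: a₀ = √(S³/(24(L−S))) = √(192.893³/(24·24.240)) = 111.071535
iter 1: u=0.868328  f(a)=+9.304e-01  f'(a)=-4.703e-01  a ← 111.071535 − (+9.304e-01/-4.703e-01) = 113.049952
iter 2: u=0.853132  f(a)=+2.544e-02  f'(a)=-4.449e-01  a ← 113.049952 − (+2.544e-02/-4.449e-01) = 113.107139
iter 3: u=0.852700  f(a)=+2.021e-05  f'(a)=-4.442e-01  a ← 113.107139 − (+2.021e-05/-4.442e-01) = 113.107184
iter 4: u=0.852700  f(a)=+1.276e-11  f'(a)=-4.442e-01  a ← 113.107184 − (+1.276e-11/-4.442e-01) = 113.107184
converged: |Δa| < 1e-12 after 4 iterations
sag = a·(cosh(S/(2a)) − 1) = 113.107184·(cosh(0.852700) − 1) = 43.672662
T_max/T_min = cosh(S/(2a)) = 1.386117

a=113.107 sag=43.673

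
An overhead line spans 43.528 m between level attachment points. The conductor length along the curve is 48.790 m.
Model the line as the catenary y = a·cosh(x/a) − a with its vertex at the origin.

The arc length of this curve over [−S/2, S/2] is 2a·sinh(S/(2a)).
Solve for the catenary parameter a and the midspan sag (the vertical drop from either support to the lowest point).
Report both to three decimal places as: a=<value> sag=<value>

seed: a₀ = √(S³/(24(L−S))) = √(43.528³/(24·5.262)) = 25.554773
iter 1: u=0.851661  f(a)=+1.942e-01  f'(a)=-4.425e-01  a ← 25.554773 − (+1.942e-01/-4.425e-01) = 25.993582
iter 2: u=0.837284  f(a)=+5.114e-03  f'(a)=-4.194e-01  a ← 25.993582 − (+5.114e-03/-4.194e-01) = 26.005774
iter 3: u=0.836891  f(a)=+3.761e-06  f'(a)=-4.188e-01  a ← 26.005774 − (+3.761e-06/-4.188e-01) = 26.005783
iter 4: u=0.836891  f(a)=+2.032e-12  f'(a)=-4.188e-01  a ← 26.005783 − (+2.032e-12/-4.188e-01) = 26.005783
converged: |Δa| < 1e-12 after 4 iterations
sag = a·(cosh(S/(2a)) − 1) = 26.005783·(cosh(0.836891) − 1) = 9.651149
T_max/T_min = cosh(S/(2a)) = 1.371115

a=26.006 sag=9.651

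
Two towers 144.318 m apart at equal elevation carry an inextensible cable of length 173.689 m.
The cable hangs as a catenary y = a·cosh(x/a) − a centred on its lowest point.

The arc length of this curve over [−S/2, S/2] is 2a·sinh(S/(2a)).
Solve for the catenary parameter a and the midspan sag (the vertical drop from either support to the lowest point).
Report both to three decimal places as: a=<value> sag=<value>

a=67.207 sag=42.605

seed: a₀ = √(S³/(24(L−S))) = √(144.318³/(24·29.371)) = 65.300388
iter 1: u=1.105032  f(a)=+1.846e+00  f'(a)=-1.014e+00  a ← 65.300388 − (+1.846e+00/-1.014e+00) = 67.120607
iter 2: u=1.075065  f(a)=+8.001e-02  f'(a)=-9.281e-01  a ← 67.120607 − (+8.001e-02/-9.281e-01) = 67.206815
iter 3: u=1.073686  f(a)=+1.653e-04  f'(a)=-9.243e-01  a ← 67.206815 − (+1.653e-04/-9.243e-01) = 67.206994
iter 4: u=1.073683  f(a)=+7.093e-10  f'(a)=-9.243e-01  a ← 67.206994 − (+7.093e-10/-9.243e-01) = 67.206994
iter 5: u=1.073683  f(a)=+0.000e+00  f'(a)=-9.243e-01  a ← 67.206994 − (+0.000e+00/-9.243e-01) = 67.206994
converged: |Δa| < 1e-12 after 5 iterations
sag = a·(cosh(S/(2a)) − 1) = 67.206994·(cosh(1.073683) − 1) = 42.605333
T_max/T_min = cosh(S/(2a)) = 1.633942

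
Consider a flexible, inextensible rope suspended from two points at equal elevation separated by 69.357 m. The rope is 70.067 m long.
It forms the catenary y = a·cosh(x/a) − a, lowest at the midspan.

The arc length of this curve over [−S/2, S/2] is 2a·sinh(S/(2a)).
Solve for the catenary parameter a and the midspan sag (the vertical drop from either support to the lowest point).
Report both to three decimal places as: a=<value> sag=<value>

a=140.141 sag=4.313

seed: a₀ = √(S³/(24(L−S))) = √(69.357³/(24·0.710)) = 139.926720
iter 1: u=0.247833  f(a)=+2.184e-03  f'(a)=-1.021e-02  a ← 139.926720 − (+2.184e-03/-1.021e-02) = 140.140580
iter 2: u=0.247455  f(a)=+5.016e-06  f'(a)=-1.016e-02  a ← 140.140580 − (+5.016e-06/-1.016e-02) = 140.141074
iter 3: u=0.247454  f(a)=+2.662e-11  f'(a)=-1.016e-02  a ← 140.141074 − (+2.662e-11/-1.016e-02) = 140.141074
iter 4: u=0.247454  f(a)=-1.421e-14  f'(a)=-1.016e-02  a ← 140.141074 − (-1.421e-14/-1.016e-02) = 140.141074
converged: |Δa| < 1e-12 after 4 iterations
sag = a·(cosh(S/(2a)) − 1) = 140.141074·(cosh(0.247454) − 1) = 4.312610
T_max/T_min = cosh(S/(2a)) = 1.030773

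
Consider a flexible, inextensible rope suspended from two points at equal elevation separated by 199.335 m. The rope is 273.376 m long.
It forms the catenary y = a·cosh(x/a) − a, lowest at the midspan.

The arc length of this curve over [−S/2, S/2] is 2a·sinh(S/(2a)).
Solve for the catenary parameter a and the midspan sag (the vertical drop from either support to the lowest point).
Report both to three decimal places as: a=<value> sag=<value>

a=70.204 sag=83.459

seed: a₀ = √(S³/(24(L−S))) = √(199.335³/(24·74.041)) = 66.762652
iter 1: u=1.492863  f(a)=+8.702e+00  f'(a)=-2.753e+00  a ← 66.762652 − (+8.702e+00/-2.753e+00) = 69.923205
iter 2: u=1.425385  f(a)=+6.561e-01  f'(a)=-2.352e+00  a ← 69.923205 − (+6.561e-01/-2.352e+00) = 70.202105
iter 3: u=1.419722  f(a)=+4.402e-03  f'(a)=-2.321e+00  a ← 70.202105 − (+4.402e-03/-2.321e+00) = 70.204001
iter 4: u=1.419684  f(a)=+2.011e-07  f'(a)=-2.321e+00  a ← 70.204001 − (+2.011e-07/-2.321e+00) = 70.204002
iter 5: u=1.419684  f(a)=-5.684e-14  f'(a)=-2.321e+00  a ← 70.204002 − (-5.684e-14/-2.321e+00) = 70.204002
converged: |Δa| < 1e-12 after 5 iterations
sag = a·(cosh(S/(2a)) − 1) = 70.204002·(cosh(1.419684) − 1) = 83.458652
T_max/T_min = cosh(S/(2a)) = 2.188802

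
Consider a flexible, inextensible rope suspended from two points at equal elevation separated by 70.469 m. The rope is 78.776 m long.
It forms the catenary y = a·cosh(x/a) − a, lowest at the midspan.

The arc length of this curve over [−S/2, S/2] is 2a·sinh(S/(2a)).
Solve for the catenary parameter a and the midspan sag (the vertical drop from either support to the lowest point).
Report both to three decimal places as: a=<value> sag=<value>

seed: a₀ = √(S³/(24(L−S))) = √(70.469³/(24·8.307)) = 41.895699
iter 1: u=0.841005  f(a)=+2.988e-01  f'(a)=-4.253e-01  a ← 41.895699 − (+2.988e-01/-4.253e-01) = 42.598152
iter 2: u=0.827137  f(a)=+7.680e-03  f'(a)=-4.037e-01  a ← 42.598152 − (+7.680e-03/-4.037e-01) = 42.617175
iter 3: u=0.826768  f(a)=+5.371e-06  f'(a)=-4.031e-01  a ← 42.617175 − (+5.371e-06/-4.031e-01) = 42.617188
iter 4: u=0.826767  f(a)=+2.629e-12  f'(a)=-4.031e-01  a ← 42.617188 − (+2.629e-12/-4.031e-01) = 42.617188
converged: |Δa| < 1e-12 after 4 iterations
sag = a·(cosh(S/(2a)) − 1) = 42.617188·(cosh(0.826767) − 1) = 15.414176
T_max/T_min = cosh(S/(2a)) = 1.361689

a=42.617 sag=15.414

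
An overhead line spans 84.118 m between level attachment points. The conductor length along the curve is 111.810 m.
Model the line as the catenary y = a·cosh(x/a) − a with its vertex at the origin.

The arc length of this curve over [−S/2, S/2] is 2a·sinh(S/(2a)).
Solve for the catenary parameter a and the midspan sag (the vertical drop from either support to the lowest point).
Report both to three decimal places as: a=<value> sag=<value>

a=31.304 sag=32.768

seed: a₀ = √(S³/(24(L−S))) = √(84.118³/(24·27.692)) = 29.926135
iter 1: u=1.405427  f(a)=+2.867e+00  f'(a)=-2.243e+00  a ← 29.926135 − (+2.867e+00/-2.243e+00) = 31.204385
iter 2: u=1.347855  f(a)=+1.939e-01  f'(a)=-1.949e+00  a ← 31.204385 − (+1.939e-01/-1.949e+00) = 31.303892
iter 3: u=1.343571  f(a)=+1.030e-03  f'(a)=-1.928e+00  a ← 31.303892 − (+1.030e-03/-1.928e+00) = 31.304426
iter 4: u=1.343548  f(a)=+2.936e-08  f'(a)=-1.928e+00  a ← 31.304426 − (+2.936e-08/-1.928e+00) = 31.304426
iter 5: u=1.343548  f(a)=+2.842e-14  f'(a)=-1.928e+00  a ← 31.304426 − (+2.842e-14/-1.928e+00) = 31.304426
converged: |Δa| < 1e-12 after 5 iterations
sag = a·(cosh(S/(2a)) − 1) = 31.304426·(cosh(1.343548) − 1) = 32.768471
T_max/T_min = cosh(S/(2a)) = 2.046768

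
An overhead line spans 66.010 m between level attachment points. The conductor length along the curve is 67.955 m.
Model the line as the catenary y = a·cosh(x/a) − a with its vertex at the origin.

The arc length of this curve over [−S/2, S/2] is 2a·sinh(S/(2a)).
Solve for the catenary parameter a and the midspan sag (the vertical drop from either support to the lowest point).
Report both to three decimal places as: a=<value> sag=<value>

a=78.841 sag=7.010

seed: a₀ = √(S³/(24(L−S))) = √(66.010³/(24·1.945)) = 78.496298
iter 1: u=0.420466  f(a)=+1.727e-02  f'(a)=-5.044e-02  a ← 78.496298 − (+1.727e-02/-5.044e-02) = 78.838609
iter 2: u=0.418640  f(a)=+1.136e-04  f'(a)=-4.978e-02  a ← 78.838609 − (+1.136e-04/-4.978e-02) = 78.840891
iter 3: u=0.418628  f(a)=+4.989e-09  f'(a)=-4.977e-02  a ← 78.840891 − (+4.989e-09/-4.977e-02) = 78.840891
iter 4: u=0.418628  f(a)=+1.421e-14  f'(a)=-4.977e-02  a ← 78.840891 − (+1.421e-14/-4.977e-02) = 78.840891
converged: |Δa| < 1e-12 after 4 iterations
sag = a·(cosh(S/(2a)) − 1) = 78.840891·(cosh(0.418628) − 1) = 7.009890
T_max/T_min = cosh(S/(2a)) = 1.088912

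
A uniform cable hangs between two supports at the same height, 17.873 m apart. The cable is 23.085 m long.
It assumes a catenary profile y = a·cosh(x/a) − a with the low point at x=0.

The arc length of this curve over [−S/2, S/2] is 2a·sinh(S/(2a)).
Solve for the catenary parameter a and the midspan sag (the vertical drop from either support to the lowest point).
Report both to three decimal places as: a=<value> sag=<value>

seed: a₀ = √(S³/(24(L−S))) = √(17.873³/(24·5.212)) = 6.755980
iter 1: u=1.322754  f(a)=+4.754e-01  f'(a)=-1.830e+00  a ← 6.755980 − (+4.754e-01/-1.830e+00) = 7.015733
iter 2: u=1.273780  f(a)=+2.879e-02  f'(a)=-1.615e+00  a ← 7.015733 − (+2.879e-02/-1.615e+00) = 7.033565
iter 3: u=1.270551  f(a)=+1.207e-04  f'(a)=-1.601e+00  a ← 7.033565 − (+1.207e-04/-1.601e+00) = 7.033640
iter 4: u=1.270537  f(a)=+2.140e-09  f'(a)=-1.601e+00  a ← 7.033640 − (+2.140e-09/-1.601e+00) = 7.033640
iter 5: u=1.270537  f(a)=+0.000e+00  f'(a)=-1.601e+00  a ← 7.033640 − (+0.000e+00/-1.601e+00) = 7.033640
converged: |Δa| < 1e-12 after 5 iterations
sag = a·(cosh(S/(2a)) − 1) = 7.033640·(cosh(1.270537) − 1) = 6.483068
T_max/T_min = cosh(S/(2a)) = 1.921723

a=7.034 sag=6.483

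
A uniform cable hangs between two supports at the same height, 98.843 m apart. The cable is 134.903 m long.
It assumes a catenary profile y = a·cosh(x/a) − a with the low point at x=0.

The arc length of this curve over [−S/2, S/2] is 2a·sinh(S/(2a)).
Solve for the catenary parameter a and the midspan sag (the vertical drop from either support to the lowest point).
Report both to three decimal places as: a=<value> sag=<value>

a=35.097 sag=40.939

seed: a₀ = √(S³/(24(L−S))) = √(98.843³/(24·36.060)) = 33.404148
iter 1: u=1.479502  f(a)=+4.159e+00  f'(a)=-2.670e+00  a ← 33.404148 − (+4.159e+00/-2.670e+00) = 34.961663
iter 2: u=1.413591  f(a)=+3.085e-01  f'(a)=-2.287e+00  a ← 34.961663 − (+3.085e-01/-2.287e+00) = 35.096560
iter 3: u=1.408158  f(a)=+1.999e-03  f'(a)=-2.258e+00  a ← 35.096560 − (+1.999e-03/-2.258e+00) = 35.097445
iter 4: u=1.408122  f(a)=+8.515e-08  f'(a)=-2.258e+00  a ← 35.097445 − (+8.515e-08/-2.258e+00) = 35.097445
iter 5: u=1.408122  f(a)=+0.000e+00  f'(a)=-2.258e+00  a ← 35.097445 − (+0.000e+00/-2.258e+00) = 35.097445
converged: |Δa| < 1e-12 after 5 iterations
sag = a·(cosh(S/(2a)) − 1) = 35.097445·(cosh(1.408122) − 1) = 40.938964
T_max/T_min = cosh(S/(2a)) = 2.166437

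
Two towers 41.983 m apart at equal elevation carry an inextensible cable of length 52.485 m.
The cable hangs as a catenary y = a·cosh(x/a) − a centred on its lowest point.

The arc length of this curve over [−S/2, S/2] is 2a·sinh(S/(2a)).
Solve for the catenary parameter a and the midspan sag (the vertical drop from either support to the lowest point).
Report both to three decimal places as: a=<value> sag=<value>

seed: a₀ = √(S³/(24(L−S))) = √(41.983³/(24·10.502)) = 17.134387
iter 1: u=1.225109  f(a)=+8.169e-01  f'(a)=-1.420e+00  a ← 17.134387 − (+8.169e-01/-1.420e+00) = 17.709667
iter 2: u=1.185313  f(a)=+4.294e-02  f'(a)=-1.274e+00  a ← 17.709667 − (+4.294e-02/-1.274e+00) = 17.743369
iter 3: u=1.183062  f(a)=+1.333e-04  f'(a)=-1.266e+00  a ← 17.743369 − (+1.333e-04/-1.266e+00) = 17.743474
iter 4: u=1.183055  f(a)=+1.292e-09  f'(a)=-1.266e+00  a ← 17.743474 − (+1.292e-09/-1.266e+00) = 17.743474
iter 5: u=1.183055  f(a)=+7.105e-15  f'(a)=-1.266e+00  a ← 17.743474 − (+7.105e-15/-1.266e+00) = 17.743474
converged: |Δa| < 1e-12 after 5 iterations
sag = a·(cosh(S/(2a)) − 1) = 17.743474·(cosh(1.183055) − 1) = 13.934589
T_max/T_min = cosh(S/(2a)) = 1.785336

a=17.743 sag=13.935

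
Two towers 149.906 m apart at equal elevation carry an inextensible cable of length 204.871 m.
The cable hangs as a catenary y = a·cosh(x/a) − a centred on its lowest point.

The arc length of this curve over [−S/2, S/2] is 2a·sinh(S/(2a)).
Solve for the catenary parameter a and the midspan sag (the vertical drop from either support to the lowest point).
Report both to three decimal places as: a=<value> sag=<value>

seed: a₀ = √(S³/(24(L−S))) = √(149.906³/(24·54.965)) = 50.533547
iter 1: u=1.483233  f(a)=+6.373e+00  f'(a)=-2.693e+00  a ← 50.533547 − (+6.373e+00/-2.693e+00) = 52.899804
iter 2: u=1.416886  f(a)=+4.749e-01  f'(a)=-2.305e+00  a ← 52.899804 − (+4.749e-01/-2.305e+00) = 53.105821
iter 3: u=1.411390  f(a)=+3.108e-03  f'(a)=-2.275e+00  a ← 53.105821 − (+3.108e-03/-2.275e+00) = 53.107187
iter 4: u=1.411353  f(a)=+1.350e-07  f'(a)=-2.275e+00  a ← 53.107187 − (+1.350e-07/-2.275e+00) = 53.107187
iter 5: u=1.411353  f(a)=+0.000e+00  f'(a)=-2.275e+00  a ← 53.107187 − (+0.000e+00/-2.275e+00) = 53.107187
converged: |Δa| < 1e-12 after 5 iterations
sag = a·(cosh(S/(2a)) − 1) = 53.107187·(cosh(1.411353) − 1) = 62.276542
T_max/T_min = cosh(S/(2a)) = 2.172658

a=53.107 sag=62.277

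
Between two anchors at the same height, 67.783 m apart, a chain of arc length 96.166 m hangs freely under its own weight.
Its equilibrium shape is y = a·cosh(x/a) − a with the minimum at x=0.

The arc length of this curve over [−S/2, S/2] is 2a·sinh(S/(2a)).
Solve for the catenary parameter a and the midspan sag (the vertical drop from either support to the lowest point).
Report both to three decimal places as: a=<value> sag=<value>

a=22.613 sag=30.522

seed: a₀ = √(S³/(24(L−S))) = √(67.783³/(24·28.383)) = 21.381906
iter 1: u=1.585055  f(a)=+3.786e+00  f'(a)=-3.385e+00  a ← 21.381906 − (+3.786e+00/-3.385e+00) = 22.500616
iter 2: u=1.506248  f(a)=+3.175e-01  f'(a)=-2.839e+00  a ← 22.500616 − (+3.175e-01/-2.839e+00) = 22.612444
iter 3: u=1.498799  f(a)=+2.683e-03  f'(a)=-2.791e+00  a ← 22.612444 − (+2.683e-03/-2.791e+00) = 22.613405
iter 4: u=1.498735  f(a)=+1.952e-07  f'(a)=-2.791e+00  a ← 22.613405 − (+1.952e-07/-2.791e+00) = 22.613405
iter 5: u=1.498735  f(a)=+0.000e+00  f'(a)=-2.791e+00  a ← 22.613405 − (+0.000e+00/-2.791e+00) = 22.613405
converged: |Δa| < 1e-12 after 5 iterations
sag = a·(cosh(S/(2a)) − 1) = 22.613405·(cosh(1.498735) − 1) = 30.521715
T_max/T_min = cosh(S/(2a)) = 2.349718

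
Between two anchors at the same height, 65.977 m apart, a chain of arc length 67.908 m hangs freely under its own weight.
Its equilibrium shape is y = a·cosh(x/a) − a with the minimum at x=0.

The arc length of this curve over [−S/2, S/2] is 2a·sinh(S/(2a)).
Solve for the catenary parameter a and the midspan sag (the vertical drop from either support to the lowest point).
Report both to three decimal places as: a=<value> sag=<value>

seed: a₀ = √(S³/(24(L−S))) = √(65.977³/(24·1.931)) = 78.721269
iter 1: u=0.419054  f(a)=+1.703e-02  f'(a)=-4.993e-02  a ← 78.721269 − (+1.703e-02/-4.993e-02) = 79.062291
iter 2: u=0.417247  f(a)=+1.113e-04  f'(a)=-4.928e-02  a ← 79.062291 − (+1.113e-04/-4.928e-02) = 79.064549
iter 3: u=0.417235  f(a)=+4.822e-09  f'(a)=-4.927e-02  a ← 79.064549 − (+4.822e-09/-4.927e-02) = 79.064549
iter 4: u=0.417235  f(a)=+0.000e+00  f'(a)=-4.927e-02  a ← 79.064549 − (+0.000e+00/-4.927e-02) = 79.064549
converged: |Δa| < 1e-12 after 4 iterations
sag = a·(cosh(S/(2a)) − 1) = 79.064549·(cosh(0.417235) − 1) = 6.982398
T_max/T_min = cosh(S/(2a)) = 1.088313

a=79.065 sag=6.982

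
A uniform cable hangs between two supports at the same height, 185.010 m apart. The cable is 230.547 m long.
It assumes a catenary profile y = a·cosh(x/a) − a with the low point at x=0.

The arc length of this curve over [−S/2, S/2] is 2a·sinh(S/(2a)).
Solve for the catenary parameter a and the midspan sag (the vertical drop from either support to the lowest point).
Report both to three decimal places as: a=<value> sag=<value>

seed: a₀ = √(S³/(24(L−S))) = √(185.010³/(24·45.537)) = 76.121086
iter 1: u=1.215235  f(a)=+3.483e+00  f'(a)=-1.383e+00  a ← 76.121086 − (+3.483e+00/-1.383e+00) = 78.640159
iter 2: u=1.176307  f(a)=+1.804e-01  f'(a)=-1.243e+00  a ← 78.640159 − (+1.804e-01/-1.243e+00) = 78.785287
iter 3: u=1.174141  f(a)=+5.422e-04  f'(a)=-1.235e+00  a ← 78.785287 − (+5.422e-04/-1.235e+00) = 78.785726
iter 4: u=1.174134  f(a)=+4.931e-09  f'(a)=-1.235e+00  a ← 78.785726 − (+4.931e-09/-1.235e+00) = 78.785726
iter 5: u=1.174134  f(a)=+2.842e-14  f'(a)=-1.235e+00  a ← 78.785726 − (+2.842e-14/-1.235e+00) = 78.785726
converged: |Δa| < 1e-12 after 5 iterations
sag = a·(cosh(S/(2a)) − 1) = 78.785726·(cosh(1.174134) − 1) = 60.839381
T_max/T_min = cosh(S/(2a)) = 1.772213

a=78.786 sag=60.839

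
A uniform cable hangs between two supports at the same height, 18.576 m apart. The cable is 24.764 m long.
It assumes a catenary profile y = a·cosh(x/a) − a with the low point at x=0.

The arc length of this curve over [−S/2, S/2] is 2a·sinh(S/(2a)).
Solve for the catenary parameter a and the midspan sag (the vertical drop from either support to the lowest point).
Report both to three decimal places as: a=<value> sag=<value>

seed: a₀ = √(S³/(24(L−S))) = √(18.576³/(24·6.188)) = 6.569730
iter 1: u=1.413757  f(a)=+6.487e-01  f'(a)=-2.288e+00  a ← 6.569730 − (+6.487e-01/-2.288e+00) = 6.853211
iter 2: u=1.355277  f(a)=+4.435e-02  f'(a)=-1.985e+00  a ← 6.853211 − (+4.435e-02/-1.985e+00) = 6.875551
iter 3: u=1.350874  f(a)=+2.409e-04  f'(a)=-1.964e+00  a ← 6.875551 − (+2.409e-04/-1.964e+00) = 6.875674
iter 4: u=1.350849  f(a)=+7.195e-09  f'(a)=-1.963e+00  a ← 6.875674 − (+7.195e-09/-1.963e+00) = 6.875674
iter 5: u=1.350849  f(a)=+0.000e+00  f'(a)=-1.963e+00  a ← 6.875674 − (+0.000e+00/-1.963e+00) = 6.875674
converged: |Δa| < 1e-12 after 5 iterations
sag = a·(cosh(S/(2a)) − 1) = 6.875674·(cosh(1.350849) − 1) = 7.287264
T_max/T_min = cosh(S/(2a)) = 2.059862

a=6.876 sag=7.287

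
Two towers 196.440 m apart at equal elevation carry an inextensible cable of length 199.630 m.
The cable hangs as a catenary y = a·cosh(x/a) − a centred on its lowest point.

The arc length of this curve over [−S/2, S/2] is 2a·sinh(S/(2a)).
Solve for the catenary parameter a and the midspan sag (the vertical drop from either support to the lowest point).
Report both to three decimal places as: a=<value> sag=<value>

seed: a₀ = √(S³/(24(L−S))) = √(196.440³/(24·3.190)) = 314.661730
iter 1: u=0.312145  f(a)=+1.558e-02  f'(a)=-2.047e-02  a ← 314.661730 − (+1.558e-02/-2.047e-02) = 315.422543
iter 2: u=0.311392  f(a)=+5.668e-05  f'(a)=-2.033e-02  a ← 315.422543 − (+5.668e-05/-2.033e-02) = 315.425331
iter 3: u=0.311389  f(a)=+7.564e-10  f'(a)=-2.032e-02  a ← 315.425331 − (+7.564e-10/-2.032e-02) = 315.425331
iter 4: u=0.311389  f(a)=-2.842e-14  f'(a)=-2.032e-02  a ← 315.425331 − (-2.842e-14/-2.032e-02) = 315.425331
converged: |Δa| < 1e-12 after 4 iterations
sag = a·(cosh(S/(2a)) − 1) = 315.425331·(cosh(0.311389) − 1) = 15.416283
T_max/T_min = cosh(S/(2a)) = 1.048875

a=315.425 sag=15.416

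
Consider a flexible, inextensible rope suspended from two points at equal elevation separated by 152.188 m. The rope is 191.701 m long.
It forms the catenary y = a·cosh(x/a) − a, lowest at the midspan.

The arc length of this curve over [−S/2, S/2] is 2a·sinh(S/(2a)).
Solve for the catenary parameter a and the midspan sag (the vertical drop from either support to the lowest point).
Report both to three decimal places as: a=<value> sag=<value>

seed: a₀ = √(S³/(24(L−S))) = √(152.188³/(24·39.513)) = 60.967023
iter 1: u=1.248117  f(a)=+3.194e+00  f'(a)=-1.510e+00  a ← 60.967023 − (+3.194e+00/-1.510e+00) = 63.082892
iter 2: u=1.206254  f(a)=+1.738e-01  f'(a)=-1.349e+00  a ← 63.082892 − (+1.738e-01/-1.349e+00) = 63.211703
iter 3: u=1.203796  f(a)=+5.803e-04  f'(a)=-1.340e+00  a ← 63.211703 − (+5.803e-04/-1.340e+00) = 63.212135
iter 4: u=1.203788  f(a)=+6.514e-09  f'(a)=-1.340e+00  a ← 63.212135 − (+6.514e-09/-1.340e+00) = 63.212135
iter 5: u=1.203788  f(a)=+0.000e+00  f'(a)=-1.340e+00  a ← 63.212135 − (+0.000e+00/-1.340e+00) = 63.212135
converged: |Δa| < 1e-12 after 5 iterations
sag = a·(cosh(S/(2a)) − 1) = 63.212135·(cosh(1.203788) − 1) = 51.605513
T_max/T_min = cosh(S/(2a)) = 1.816386

a=63.212 sag=51.606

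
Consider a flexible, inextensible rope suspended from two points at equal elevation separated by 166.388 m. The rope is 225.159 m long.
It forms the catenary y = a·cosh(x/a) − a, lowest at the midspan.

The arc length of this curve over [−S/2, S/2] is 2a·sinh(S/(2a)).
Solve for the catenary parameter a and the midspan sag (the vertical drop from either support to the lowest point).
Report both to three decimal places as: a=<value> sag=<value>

a=59.958 sag=67.592

seed: a₀ = √(S³/(24(L−S))) = √(166.388³/(24·58.771)) = 57.147316
iter 1: u=1.455781  f(a)=+6.551e+00  f'(a)=-2.527e+00  a ← 57.147316 − (+6.551e+00/-2.527e+00) = 59.739806
iter 2: u=1.392606  f(a)=+4.722e-01  f'(a)=-2.175e+00  a ← 59.739806 − (+4.722e-01/-2.175e+00) = 59.956925
iter 3: u=1.387563  f(a)=+2.874e-03  f'(a)=-2.148e+00  a ← 59.956925 − (+2.874e-03/-2.148e+00) = 59.958263
iter 4: u=1.387532  f(a)=+1.079e-07  f'(a)=-2.148e+00  a ← 59.958263 − (+1.079e-07/-2.148e+00) = 59.958263
iter 5: u=1.387532  f(a)=-2.842e-14  f'(a)=-2.148e+00  a ← 59.958263 − (-2.842e-14/-2.148e+00) = 59.958263
converged: |Δa| < 1e-12 after 5 iterations
sag = a·(cosh(S/(2a)) − 1) = 59.958263·(cosh(1.387532) − 1) = 67.592265
T_max/T_min = cosh(S/(2a)) = 2.127322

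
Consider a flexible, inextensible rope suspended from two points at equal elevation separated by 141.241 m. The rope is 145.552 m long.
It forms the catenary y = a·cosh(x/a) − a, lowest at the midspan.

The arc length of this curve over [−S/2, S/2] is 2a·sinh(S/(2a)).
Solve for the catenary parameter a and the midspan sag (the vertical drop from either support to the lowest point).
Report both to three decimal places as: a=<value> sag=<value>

seed: a₀ = √(S³/(24(L−S))) = √(141.241³/(24·4.311)) = 165.023785
iter 1: u=0.427941  f(a)=+3.965e-02  f'(a)=-5.321e-02  a ← 165.023785 − (+3.965e-02/-5.321e-02) = 165.768888
iter 2: u=0.426018  f(a)=+2.701e-04  f'(a)=-5.249e-02  a ← 165.768888 − (+2.701e-04/-5.249e-02) = 165.774035
iter 3: u=0.426005  f(a)=+1.273e-08  f'(a)=-5.248e-02  a ← 165.774035 − (+1.273e-08/-5.248e-02) = 165.774035
iter 4: u=0.426005  f(a)=-2.842e-14  f'(a)=-5.248e-02  a ← 165.774035 − (-2.842e-14/-5.248e-02) = 165.774035
converged: |Δa| < 1e-12 after 4 iterations
sag = a·(cosh(S/(2a)) − 1) = 165.774035·(cosh(0.426005) − 1) = 15.271199
T_max/T_min = cosh(S/(2a)) = 1.092121

a=165.774 sag=15.271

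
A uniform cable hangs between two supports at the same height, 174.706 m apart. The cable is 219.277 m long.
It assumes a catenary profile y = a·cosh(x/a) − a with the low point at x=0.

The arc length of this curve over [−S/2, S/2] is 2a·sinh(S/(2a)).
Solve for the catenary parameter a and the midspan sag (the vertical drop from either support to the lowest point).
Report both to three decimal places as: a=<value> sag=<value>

a=73.161 sag=58.646

seed: a₀ = √(S³/(24(L−S))) = √(174.706³/(24·44.571)) = 70.604100
iter 1: u=1.237223  f(a)=+3.538e+00  f'(a)=-1.467e+00  a ← 70.604100 − (+3.538e+00/-1.467e+00) = 73.016527
iter 2: u=1.196346  f(a)=+1.894e-01  f'(a)=-1.313e+00  a ← 73.016527 − (+1.894e-01/-1.313e+00) = 73.160755
iter 3: u=1.193987  f(a)=+6.110e-04  f'(a)=-1.305e+00  a ← 73.160755 − (+6.110e-04/-1.305e+00) = 73.161224
iter 4: u=1.193979  f(a)=+6.401e-09  f'(a)=-1.305e+00  a ← 73.161224 − (+6.401e-09/-1.305e+00) = 73.161224
iter 5: u=1.193979  f(a)=-2.842e-14  f'(a)=-1.305e+00  a ← 73.161224 − (-2.842e-14/-1.305e+00) = 73.161224
converged: |Δa| < 1e-12 after 5 iterations
sag = a·(cosh(S/(2a)) − 1) = 73.161224·(cosh(1.193979) − 1) = 58.646080
T_max/T_min = cosh(S/(2a)) = 1.801601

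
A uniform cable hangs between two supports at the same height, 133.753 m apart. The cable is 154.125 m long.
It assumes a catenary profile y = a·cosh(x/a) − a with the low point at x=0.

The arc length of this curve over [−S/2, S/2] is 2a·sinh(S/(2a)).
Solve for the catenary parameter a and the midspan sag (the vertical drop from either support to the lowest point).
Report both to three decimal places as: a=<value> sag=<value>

a=71.502 sag=33.622

seed: a₀ = √(S³/(24(L−S))) = √(133.753³/(24·20.372)) = 69.957268
iter 1: u=0.955962  f(a)=+9.514e-01  f'(a)=-6.374e-01  a ← 69.957268 − (+9.514e-01/-6.374e-01) = 71.449846
iter 2: u=0.935992  f(a)=+3.130e-02  f'(a)=-5.961e-01  a ← 71.449846 − (+3.130e-02/-5.961e-01) = 71.502354
iter 3: u=0.935305  f(a)=+3.643e-05  f'(a)=-5.947e-01  a ← 71.502354 − (+3.643e-05/-5.947e-01) = 71.502416
iter 4: u=0.935304  f(a)=+4.951e-11  f'(a)=-5.947e-01  a ← 71.502416 − (+4.951e-11/-5.947e-01) = 71.502416
iter 5: u=0.935304  f(a)=+0.000e+00  f'(a)=-5.947e-01  a ← 71.502416 − (+0.000e+00/-5.947e-01) = 71.502416
converged: |Δa| < 1e-12 after 5 iterations
sag = a·(cosh(S/(2a)) − 1) = 71.502416·(cosh(0.935304) − 1) = 33.622388
T_max/T_min = cosh(S/(2a)) = 1.470227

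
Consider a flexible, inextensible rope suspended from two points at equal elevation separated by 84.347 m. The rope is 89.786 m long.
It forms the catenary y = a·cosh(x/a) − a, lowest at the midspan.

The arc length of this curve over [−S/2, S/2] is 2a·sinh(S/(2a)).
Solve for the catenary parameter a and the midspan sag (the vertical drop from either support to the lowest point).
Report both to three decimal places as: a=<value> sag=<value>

seed: a₀ = √(S³/(24(L−S))) = √(84.347³/(24·5.439)) = 67.801501
iter 1: u=0.622014  f(a)=+1.062e-01  f'(a)=-1.667e-01  a ← 67.801501 − (+1.062e-01/-1.667e-01) = 68.438403
iter 2: u=0.616226  f(a)=+1.515e-03  f'(a)=-1.620e-01  a ← 68.438403 − (+1.515e-03/-1.620e-01) = 68.447754
iter 3: u=0.616141  f(a)=+3.182e-07  f'(a)=-1.619e-01  a ← 68.447754 − (+3.182e-07/-1.619e-01) = 68.447756
iter 4: u=0.616141  f(a)=+0.000e+00  f'(a)=-1.619e-01  a ← 68.447756 − (+0.000e+00/-1.619e-01) = 68.447756
converged: |Δa| < 1e-12 after 4 iterations
sag = a·(cosh(S/(2a)) − 1) = 68.447756·(cosh(0.616141) − 1) = 13.408684
T_max/T_min = cosh(S/(2a)) = 1.195897

a=68.448 sag=13.409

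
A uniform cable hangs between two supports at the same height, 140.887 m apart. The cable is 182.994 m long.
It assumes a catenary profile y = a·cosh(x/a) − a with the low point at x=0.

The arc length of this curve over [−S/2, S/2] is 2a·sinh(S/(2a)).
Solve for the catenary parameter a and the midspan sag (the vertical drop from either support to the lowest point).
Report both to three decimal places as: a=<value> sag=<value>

seed: a₀ = √(S³/(24(L−S))) = √(140.887³/(24·42.107)) = 52.604587
iter 1: u=1.339113  f(a)=+3.941e+00  f'(a)=-1.907e+00  a ← 52.604587 − (+3.941e+00/-1.907e+00) = 54.671025
iter 2: u=1.288498  f(a)=+2.441e-01  f'(a)=-1.677e+00  a ← 54.671025 − (+2.441e-01/-1.677e+00) = 54.816548
iter 3: u=1.285077  f(a)=+1.073e-03  f'(a)=-1.663e+00  a ← 54.816548 − (+1.073e-03/-1.663e+00) = 54.817193
iter 4: u=1.285062  f(a)=+2.096e-08  f'(a)=-1.663e+00  a ← 54.817193 − (+2.096e-08/-1.663e+00) = 54.817193
iter 5: u=1.285062  f(a)=+0.000e+00  f'(a)=-1.663e+00  a ← 54.817193 − (+0.000e+00/-1.663e+00) = 54.817193
converged: |Δa| < 1e-12 after 5 iterations
sag = a·(cosh(S/(2a)) − 1) = 54.817193·(cosh(1.285062) − 1) = 51.844073
T_max/T_min = cosh(S/(2a)) = 1.945763

a=54.817 sag=51.844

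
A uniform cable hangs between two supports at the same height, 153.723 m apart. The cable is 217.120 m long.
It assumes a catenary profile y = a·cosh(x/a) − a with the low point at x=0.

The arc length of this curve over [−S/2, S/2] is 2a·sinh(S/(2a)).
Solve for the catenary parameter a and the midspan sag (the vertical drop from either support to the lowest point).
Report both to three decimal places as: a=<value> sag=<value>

a=51.637 sag=68.578

seed: a₀ = √(S³/(24(L−S))) = √(153.723³/(24·63.397)) = 48.861670
iter 1: u=1.573043  f(a)=+8.322e+00  f'(a)=-3.296e+00  a ← 48.861670 − (+8.322e+00/-3.296e+00) = 51.386184
iter 2: u=1.495762  f(a)=+6.885e-01  f'(a)=-2.772e+00  a ← 51.386184 − (+6.885e-01/-2.772e+00) = 51.634572
iter 3: u=1.488567  f(a)=+5.651e-03  f'(a)=-2.726e+00  a ← 51.634572 − (+5.651e-03/-2.726e+00) = 51.636645
iter 4: u=1.488507  f(a)=+3.876e-07  f'(a)=-2.726e+00  a ← 51.636645 − (+3.876e-07/-2.726e+00) = 51.636645
iter 5: u=1.488507  f(a)=+0.000e+00  f'(a)=-2.726e+00  a ← 51.636645 − (+0.000e+00/-2.726e+00) = 51.636645
converged: |Δa| < 1e-12 after 5 iterations
sag = a·(cosh(S/(2a)) − 1) = 51.636645·(cosh(1.488507) − 1) = 68.578232
T_max/T_min = cosh(S/(2a)) = 2.328092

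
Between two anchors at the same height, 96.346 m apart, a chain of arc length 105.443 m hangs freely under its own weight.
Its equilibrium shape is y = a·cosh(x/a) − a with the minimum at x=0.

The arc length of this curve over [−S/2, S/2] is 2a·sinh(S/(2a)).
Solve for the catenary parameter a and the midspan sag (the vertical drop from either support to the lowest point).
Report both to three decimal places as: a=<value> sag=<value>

seed: a₀ = √(S³/(24(L−S))) = √(96.346³/(24·9.097)) = 64.002334
iter 1: u=0.752676  f(a)=+2.612e-01  f'(a)=-3.007e-01  a ← 64.002334 − (+2.612e-01/-3.007e-01) = 64.870911
iter 2: u=0.742598  f(a)=+5.412e-03  f'(a)=-2.884e-01  a ← 64.870911 − (+5.412e-03/-2.884e-01) = 64.889680
iter 3: u=0.742383  f(a)=+2.433e-06  f'(a)=-2.881e-01  a ← 64.889680 − (+2.433e-06/-2.881e-01) = 64.889688
iter 4: u=0.742383  f(a)=+4.832e-13  f'(a)=-2.881e-01  a ← 64.889688 − (+4.832e-13/-2.881e-01) = 64.889688
converged: |Δa| < 1e-12 after 4 iterations
sag = a·(cosh(S/(2a)) − 1) = 64.889688·(cosh(0.742383) − 1) = 18.717896
T_max/T_min = cosh(S/(2a)) = 1.288457

a=64.890 sag=18.718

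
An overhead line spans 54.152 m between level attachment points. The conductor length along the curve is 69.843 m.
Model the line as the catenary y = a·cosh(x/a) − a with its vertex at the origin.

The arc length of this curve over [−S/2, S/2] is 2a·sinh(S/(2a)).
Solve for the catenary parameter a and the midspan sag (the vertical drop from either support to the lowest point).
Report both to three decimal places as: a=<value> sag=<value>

a=21.374 sag=19.570

seed: a₀ = √(S³/(24(L−S))) = √(54.152³/(24·15.691)) = 20.534816
iter 1: u=1.318541  f(a)=+1.422e+00  f'(a)=-1.811e+00  a ← 20.534816 − (+1.422e+00/-1.811e+00) = 21.319937
iter 2: u=1.269985  f(a)=+8.561e-02  f'(a)=-1.599e+00  a ← 21.319937 − (+8.561e-02/-1.599e+00) = 21.373482
iter 3: u=1.266803  f(a)=+3.544e-04  f'(a)=-1.586e+00  a ← 21.373482 − (+3.544e-04/-1.586e+00) = 21.373705
iter 4: u=1.266790  f(a)=+6.127e-09  f'(a)=-1.586e+00  a ← 21.373705 − (+6.127e-09/-1.586e+00) = 21.373705
iter 5: u=1.266790  f(a)=+0.000e+00  f'(a)=-1.586e+00  a ← 21.373705 − (+0.000e+00/-1.586e+00) = 21.373705
converged: |Δa| < 1e-12 after 5 iterations
sag = a·(cosh(S/(2a)) − 1) = 21.373705·(cosh(1.266790) − 1) = 19.569505
T_max/T_min = cosh(S/(2a)) = 1.915588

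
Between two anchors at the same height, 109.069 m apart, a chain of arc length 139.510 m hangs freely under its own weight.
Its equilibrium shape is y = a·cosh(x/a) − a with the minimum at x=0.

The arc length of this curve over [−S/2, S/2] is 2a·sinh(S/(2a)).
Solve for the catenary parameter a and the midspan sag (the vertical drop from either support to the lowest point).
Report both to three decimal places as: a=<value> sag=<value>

seed: a₀ = √(S³/(24(L−S))) = √(109.069³/(24·30.441)) = 42.142172
iter 1: u=1.294060  f(a)=+2.653e+00  f'(a)=-1.702e+00  a ← 42.142172 − (+2.653e+00/-1.702e+00) = 43.701259
iter 2: u=1.247893  f(a)=+1.543e-01  f'(a)=-1.509e+00  a ← 43.701259 − (+1.543e-01/-1.509e+00) = 43.803541
iter 3: u=1.244979  f(a)=+5.936e-04  f'(a)=-1.497e+00  a ← 43.803541 − (+5.936e-04/-1.497e+00) = 43.803937
iter 4: u=1.244968  f(a)=+8.858e-09  f'(a)=-1.497e+00  a ← 43.803937 − (+8.858e-09/-1.497e+00) = 43.803937
iter 5: u=1.244968  f(a)=+0.000e+00  f'(a)=-1.497e+00  a ← 43.803937 − (+0.000e+00/-1.497e+00) = 43.803937
converged: |Δa| < 1e-12 after 5 iterations
sag = a·(cosh(S/(2a)) − 1) = 43.803937·(cosh(1.244968) − 1) = 38.564412
T_max/T_min = cosh(S/(2a)) = 1.880387

a=43.804 sag=38.564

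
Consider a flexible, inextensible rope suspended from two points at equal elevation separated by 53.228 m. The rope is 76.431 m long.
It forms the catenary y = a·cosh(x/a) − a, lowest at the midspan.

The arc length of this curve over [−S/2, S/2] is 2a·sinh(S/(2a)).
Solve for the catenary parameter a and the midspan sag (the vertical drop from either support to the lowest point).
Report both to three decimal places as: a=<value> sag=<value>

seed: a₀ = √(S³/(24(L−S))) = √(53.228³/(24·23.203)) = 16.456313
iter 1: u=1.617252  f(a)=+3.230e+00  f'(a)=-3.630e+00  a ← 16.456313 − (+3.230e+00/-3.630e+00) = 17.346260
iter 2: u=1.534279  f(a)=+2.806e-01  f'(a)=-3.024e+00  a ← 17.346260 − (+2.806e-01/-3.024e+00) = 17.439024
iter 3: u=1.526118  f(a)=+2.561e-03  f'(a)=-2.969e+00  a ← 17.439024 − (+2.561e-03/-2.969e+00) = 17.439886
iter 4: u=1.526042  f(a)=+2.177e-07  f'(a)=-2.969e+00  a ← 17.439886 − (+2.177e-07/-2.969e+00) = 17.439887
iter 5: u=1.526042  f(a)=+0.000e+00  f'(a)=-2.969e+00  a ← 17.439887 − (+0.000e+00/-2.969e+00) = 17.439887
converged: |Δa| < 1e-12 after 5 iterations
sag = a·(cosh(S/(2a)) − 1) = 17.439887·(cosh(1.526042) − 1) = 24.566947
T_max/T_min = cosh(S/(2a)) = 2.408664

a=17.440 sag=24.567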